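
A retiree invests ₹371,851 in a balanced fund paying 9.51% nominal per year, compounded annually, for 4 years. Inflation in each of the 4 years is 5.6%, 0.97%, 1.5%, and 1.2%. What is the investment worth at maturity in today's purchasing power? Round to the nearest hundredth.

Nominal value at maturity: ₹371,851 × (1 + 9.51%)^4 ≈ ₹534,790.97.
Price-level factor over 4 years: 1.056 × 1.0097 × 1.015 × 1.012 ≈ 1.0952236902.
The maturity value deflated by that factor is the answer in today's purchasing power.

₹488,293.83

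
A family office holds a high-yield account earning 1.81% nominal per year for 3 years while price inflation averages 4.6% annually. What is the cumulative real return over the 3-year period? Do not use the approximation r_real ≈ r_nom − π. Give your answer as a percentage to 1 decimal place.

The annual real rate is (1+1.81%)/(1+4.6%) − 1 = -2.6673%.
Compounded over 3 years: (1 + -0.026673)^3 − 1 ≈ -0.07790.

-7.8%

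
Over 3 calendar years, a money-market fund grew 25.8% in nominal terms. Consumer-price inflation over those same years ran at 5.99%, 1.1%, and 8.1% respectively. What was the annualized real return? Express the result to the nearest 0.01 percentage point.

2.79%

Cumulative inflation factor: 1.0599 × 1.011 × 1.081 ≈ 1.15836.
Nominal growth factor: 1.25800. Real growth factor = 1.25800 / 1.15836 ≈ 1.08602.
Annualized: 1.08602^(1/3) − 1 ≈ 0.02789.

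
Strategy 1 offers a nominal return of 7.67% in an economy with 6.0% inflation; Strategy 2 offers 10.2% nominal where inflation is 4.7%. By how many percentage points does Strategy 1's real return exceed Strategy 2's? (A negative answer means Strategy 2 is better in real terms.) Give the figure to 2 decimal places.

-3.68

Strategy 1 real return: 1.0767/1.060 − 1 = 1.575%.
Strategy 2 real return: 1.102/1.047 − 1 = 5.253%.
Difference: 1.575 − 5.253 = -3.678 pp.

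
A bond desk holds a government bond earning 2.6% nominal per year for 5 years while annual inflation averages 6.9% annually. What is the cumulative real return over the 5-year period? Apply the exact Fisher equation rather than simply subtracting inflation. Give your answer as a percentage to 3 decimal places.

The annual real rate is (1+2.6%)/(1+6.9%) − 1 = -4.0225%.
Compounded over 5 years: (1 + -0.040225)^5 − 1 ≈ -0.18558.

-18.558%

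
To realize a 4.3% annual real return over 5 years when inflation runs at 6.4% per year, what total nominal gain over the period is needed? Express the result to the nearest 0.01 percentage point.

68.32%

Required annual nominal rate: (1+4.3%)(1+6.4%) − 1 = 10.9752%.
Cumulative over 5 years: (1 + 0.109752)^5 − 1 ≈ 0.68318.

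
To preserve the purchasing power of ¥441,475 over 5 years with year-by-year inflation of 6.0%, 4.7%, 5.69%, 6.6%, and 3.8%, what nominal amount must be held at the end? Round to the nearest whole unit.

Cumulative price-level factor: 1.060 × 1.047 × 1.0569 × 1.066 × 1.038 ≈ 1.2978993145.
The nominal amount required is ¥441,475 scaled up by that factor.

¥572,990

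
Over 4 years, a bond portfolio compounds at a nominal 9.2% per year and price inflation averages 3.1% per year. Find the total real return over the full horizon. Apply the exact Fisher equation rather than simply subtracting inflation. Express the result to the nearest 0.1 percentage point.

25.9%

The annual real rate is (1+9.2%)/(1+3.1%) − 1 = 5.9166%.
Compounded over 4 years: (1 + 0.059166)^4 − 1 ≈ 0.25851.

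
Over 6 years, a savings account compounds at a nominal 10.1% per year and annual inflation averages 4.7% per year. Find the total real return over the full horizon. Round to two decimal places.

35.22%

The annual real rate is (1+10.1%)/(1+4.7%) − 1 = 5.1576%.
Compounded over 6 years: (1 + 0.051576)^6 − 1 ≈ 0.35221.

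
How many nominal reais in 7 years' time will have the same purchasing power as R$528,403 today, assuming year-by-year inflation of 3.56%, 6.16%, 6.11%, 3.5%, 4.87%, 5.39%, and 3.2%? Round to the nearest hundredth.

Cumulative price-level factor: 1.0356 × 1.0616 × 1.0611 × 1.035 × 1.0487 × 1.0539 × 1.032 ≈ 1.3771460023.
Multiplying R$528,403 by the price-level factor gives the future nominal sum.

R$727,688.08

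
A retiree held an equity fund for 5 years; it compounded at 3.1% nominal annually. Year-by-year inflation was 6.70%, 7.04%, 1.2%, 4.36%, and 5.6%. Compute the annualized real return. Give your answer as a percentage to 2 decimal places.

-1.77%

Cumulative inflation factor: 1.0670 × 1.0704 × 1.012 × 1.0436 × 1.056 ≈ 1.27376.
Nominal growth factor: 1.16491. Real growth factor = 1.16491 / 1.27376 ≈ 0.91454.
Annualized: 0.91454^(1/5) − 1 ≈ -0.01771.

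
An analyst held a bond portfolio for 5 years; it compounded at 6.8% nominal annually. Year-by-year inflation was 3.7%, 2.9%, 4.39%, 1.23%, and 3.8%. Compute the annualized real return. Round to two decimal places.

3.49%

Cumulative inflation factor: 1.037 × 1.029 × 1.0439 × 1.0123 × 1.038 ≈ 1.17047.
Nominal growth factor: 1.38949. Real growth factor = 1.38949 / 1.17047 ≈ 1.18713.
Annualized: 1.18713^(1/5) − 1 ≈ 0.03490.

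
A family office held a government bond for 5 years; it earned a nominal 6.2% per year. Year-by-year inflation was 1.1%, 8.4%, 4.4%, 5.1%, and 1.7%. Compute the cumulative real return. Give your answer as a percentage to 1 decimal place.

10.5%

Cumulative inflation factor: 1.011 × 1.084 × 1.044 × 1.051 × 1.017 ≈ 1.22294.
Nominal growth factor: 1.35090. Real growth factor = 1.35090 / 1.22294 ≈ 1.10463.
Total real return ≈ 10.4633%.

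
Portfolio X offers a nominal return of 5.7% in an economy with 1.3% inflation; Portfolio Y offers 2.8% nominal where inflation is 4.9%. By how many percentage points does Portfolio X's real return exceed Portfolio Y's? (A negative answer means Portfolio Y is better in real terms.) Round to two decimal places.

Portfolio X real return: 1.057/1.013 − 1 = 4.344%.
Portfolio Y real return: 1.028/1.049 − 1 = -2.002%.
Difference: 4.344 − (-2.002) = 6.346 pp.

6.35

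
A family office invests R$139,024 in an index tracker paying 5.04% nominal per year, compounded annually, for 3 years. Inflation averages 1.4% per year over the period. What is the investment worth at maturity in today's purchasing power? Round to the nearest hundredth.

Nominal value at maturity: R$139,024 × (1 + 5.04%)^3 ≈ R$161,121.66.
Price-level factor over 3 years: (1 + 1.4%)^3 = 1.042590744.
Dividing the nominal maturity value by the price-level factor gives the value in today's money.

R$154,539.70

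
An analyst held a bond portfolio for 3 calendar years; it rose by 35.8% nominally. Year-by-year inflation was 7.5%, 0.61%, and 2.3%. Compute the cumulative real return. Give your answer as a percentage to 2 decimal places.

22.74%

Cumulative inflation factor: 1.075 × 1.0061 × 1.023 ≈ 1.10643.
Nominal growth factor: 1.35800. Real growth factor = 1.35800 / 1.10643 ≈ 1.22737.
Total real return ≈ 22.7367%.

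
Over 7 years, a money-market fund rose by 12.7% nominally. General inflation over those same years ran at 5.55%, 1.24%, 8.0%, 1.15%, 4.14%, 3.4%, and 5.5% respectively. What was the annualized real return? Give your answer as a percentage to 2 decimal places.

Cumulative inflation factor: 1.0555 × 1.0124 × 1.080 × 1.0115 × 1.0414 × 1.034 × 1.055 ≈ 1.32614.
Nominal growth factor: 1.12700. Real growth factor = 1.12700 / 1.32614 ≈ 0.84983.
Annualized: 0.84983^(1/7) − 1 ≈ -0.02298.

-2.30%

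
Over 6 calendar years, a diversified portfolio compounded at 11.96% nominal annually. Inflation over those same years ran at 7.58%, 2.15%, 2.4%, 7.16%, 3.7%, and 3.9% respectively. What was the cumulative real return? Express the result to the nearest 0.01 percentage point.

51.59%

Cumulative inflation factor: 1.0758 × 1.0215 × 1.024 × 1.0716 × 1.037 × 1.039 ≈ 1.29926.
Nominal growth factor: 1.96960. Real growth factor = 1.96960 / 1.29926 ≈ 1.51593.
Total real return ≈ 51.5935%.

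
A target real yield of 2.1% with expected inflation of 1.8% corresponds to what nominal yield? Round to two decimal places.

By the Fisher equation, 1 + r_nom = (1 + 2.1%)(1 + 1.8%) = 1.021 × 1.018 = 1.039378.
So r_nom = 3.9378%.

3.94%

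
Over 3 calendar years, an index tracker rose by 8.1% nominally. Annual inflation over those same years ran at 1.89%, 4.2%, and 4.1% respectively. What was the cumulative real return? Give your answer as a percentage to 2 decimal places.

Cumulative inflation factor: 1.0189 × 1.042 × 1.041 ≈ 1.10522.
Nominal growth factor: 1.08100. Real growth factor = 1.08100 / 1.10522 ≈ 0.97808.
Total real return ≈ -2.1917%.

-2.19%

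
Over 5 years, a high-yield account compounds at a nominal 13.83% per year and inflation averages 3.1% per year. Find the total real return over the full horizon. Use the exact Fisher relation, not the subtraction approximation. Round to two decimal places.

64.06%

The annual real rate is (1+13.83%)/(1+3.1%) − 1 = 10.4074%.
Compounded over 5 years: (1 + 0.104074)^5 − 1 ≈ 0.64055.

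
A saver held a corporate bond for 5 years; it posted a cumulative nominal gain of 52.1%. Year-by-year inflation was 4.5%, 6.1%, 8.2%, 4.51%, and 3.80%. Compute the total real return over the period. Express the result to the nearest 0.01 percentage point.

Cumulative inflation factor: 1.045 × 1.061 × 1.082 × 1.0451 × 1.0380 ≈ 1.30141.
Nominal growth factor: 1.52100. Real growth factor = 1.52100 / 1.30141 ≈ 1.16873.
Total real return ≈ 16.8732%.

16.87%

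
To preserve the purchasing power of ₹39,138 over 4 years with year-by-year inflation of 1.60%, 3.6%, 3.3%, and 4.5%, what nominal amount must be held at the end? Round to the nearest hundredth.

₹44,470.16

Cumulative price-level factor: 1.0160 × 1.036 × 1.033 × 1.045 ≈ 1.1362400034.
Multiplying ₹39,138 by the price-level factor gives the future nominal sum.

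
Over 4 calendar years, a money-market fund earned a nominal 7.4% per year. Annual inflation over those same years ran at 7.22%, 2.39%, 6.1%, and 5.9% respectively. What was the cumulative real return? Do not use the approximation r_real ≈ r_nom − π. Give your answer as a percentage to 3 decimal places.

7.863%

Cumulative inflation factor: 1.0722 × 1.0239 × 1.061 × 1.059 ≈ 1.23352.
Nominal growth factor: 1.33051. Real growth factor = 1.33051 / 1.23352 ≈ 1.07863.
Total real return ≈ 7.8630%.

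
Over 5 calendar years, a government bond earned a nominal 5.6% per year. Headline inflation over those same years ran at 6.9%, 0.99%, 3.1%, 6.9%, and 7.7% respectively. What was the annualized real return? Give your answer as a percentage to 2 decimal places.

0.49%

Cumulative inflation factor: 1.069 × 1.0099 × 1.031 × 1.069 × 1.077 ≈ 1.28147.
Nominal growth factor: 1.31317. Real growth factor = 1.31317 / 1.28147 ≈ 1.02473.
Annualized: 1.02473^(1/5) − 1 ≈ 0.00490.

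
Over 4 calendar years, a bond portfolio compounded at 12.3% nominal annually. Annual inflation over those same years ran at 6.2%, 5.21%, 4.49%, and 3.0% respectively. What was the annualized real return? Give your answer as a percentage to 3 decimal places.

7.240%

Cumulative inflation factor: 1.062 × 1.0521 × 1.0449 × 1.030 ≈ 1.20252.
Nominal growth factor: 1.59045. Real growth factor = 1.59045 / 1.20252 ≈ 1.32259.
Annualized: 1.32259^(1/4) − 1 ≈ 0.07240.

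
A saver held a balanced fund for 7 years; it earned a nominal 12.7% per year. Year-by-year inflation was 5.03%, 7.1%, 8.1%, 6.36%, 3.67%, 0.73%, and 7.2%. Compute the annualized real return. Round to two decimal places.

Cumulative inflation factor: 1.0503 × 1.071 × 1.081 × 1.0636 × 1.0367 × 1.0073 × 1.072 ≈ 1.44782.
Nominal growth factor: 2.30923. Real growth factor = 2.30923 / 1.44782 ≈ 1.59497.
Annualized: 1.59497^(1/7) − 1 ≈ 0.06897.

6.90%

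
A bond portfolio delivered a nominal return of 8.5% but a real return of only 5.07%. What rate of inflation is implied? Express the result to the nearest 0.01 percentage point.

From (1+r_nom) = (1+r_real)(1+π), we get 1+π = (1 + 8.5%)/(1 + 5.07%) = 1.085/1.0507 ≈ 1.03264.
So π ≈ 3.2645%.

3.26%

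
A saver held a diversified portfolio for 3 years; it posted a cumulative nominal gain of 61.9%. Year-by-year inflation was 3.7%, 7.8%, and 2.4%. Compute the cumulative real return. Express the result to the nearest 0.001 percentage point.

Cumulative inflation factor: 1.037 × 1.078 × 1.024 ≈ 1.14472.
Nominal growth factor: 1.61900. Real growth factor = 1.61900 / 1.14472 ≈ 1.41433.
Total real return ≈ 41.4326%.

41.433%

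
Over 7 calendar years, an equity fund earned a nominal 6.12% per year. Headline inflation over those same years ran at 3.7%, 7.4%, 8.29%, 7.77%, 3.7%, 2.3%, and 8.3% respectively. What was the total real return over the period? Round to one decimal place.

1.5%

Cumulative inflation factor: 1.037 × 1.074 × 1.0829 × 1.0777 × 1.037 × 1.023 × 1.083 ≈ 1.49332.
Nominal growth factor: 1.51559. Real growth factor = 1.51559 / 1.49332 ≈ 1.01491.
Total real return ≈ 1.4912%.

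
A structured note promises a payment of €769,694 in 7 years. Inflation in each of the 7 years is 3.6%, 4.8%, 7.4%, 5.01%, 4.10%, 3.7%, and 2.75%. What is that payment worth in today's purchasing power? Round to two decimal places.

Price-level factor over 7 years: 1.036 × 1.048 × 1.074 × 1.0501 × 1.0410 × 1.037 × 1.0275 ≈ 1.3582111592.
Purchasing power today: €769,694 divided by that factor.

€566,696.86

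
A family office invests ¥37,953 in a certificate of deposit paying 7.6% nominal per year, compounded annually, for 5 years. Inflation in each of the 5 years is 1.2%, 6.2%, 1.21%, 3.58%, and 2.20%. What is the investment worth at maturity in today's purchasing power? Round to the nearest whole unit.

Nominal value at maturity: ¥37,953 × (1 + 7.6%)^5 ≈ ¥54,740.
Price-level factor over 5 years: 1.012 × 1.062 × 1.0121 × 1.0358 × 1.0220 ≈ 1.1514769707.
Dividing the nominal maturity value by the price-level factor gives the value in today's money.

¥47,539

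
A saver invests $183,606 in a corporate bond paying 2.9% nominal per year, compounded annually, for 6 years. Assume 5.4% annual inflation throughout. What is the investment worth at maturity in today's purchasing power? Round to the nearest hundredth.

$158,977.42

Nominal value at maturity: $183,606 × (1 + 2.9%)^6 ≈ $217,961.16.
Price-level factor over 6 years: (1 + 5.4%)^6 ≈ 1.3710196056.
Dividing the nominal maturity value by the price-level factor gives the value in today's money.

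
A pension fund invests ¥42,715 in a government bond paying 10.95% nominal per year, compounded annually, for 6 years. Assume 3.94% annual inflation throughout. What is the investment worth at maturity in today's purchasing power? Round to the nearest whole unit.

¥63,190

Nominal value at maturity: ¥42,715 × (1 + 10.95%)^6 ≈ ¥79,679.
Price-level factor over 6 years: (1 + 3.94%)^6 ≈ 1.2609453804.
The maturity value deflated by that factor is the answer in today's purchasing power.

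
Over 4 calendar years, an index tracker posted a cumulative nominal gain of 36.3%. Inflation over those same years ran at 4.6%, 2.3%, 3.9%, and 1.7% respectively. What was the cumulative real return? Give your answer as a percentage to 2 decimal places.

20.55%

Cumulative inflation factor: 1.046 × 1.023 × 1.039 × 1.017 ≈ 1.13069.
Nominal growth factor: 1.36300. Real growth factor = 1.36300 / 1.13069 ≈ 1.20546.
Total real return ≈ 20.5458%.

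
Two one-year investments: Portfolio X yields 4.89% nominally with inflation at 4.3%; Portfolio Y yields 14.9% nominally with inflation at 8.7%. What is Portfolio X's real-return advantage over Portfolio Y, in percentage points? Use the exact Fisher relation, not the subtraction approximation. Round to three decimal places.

Portfolio X real return: 1.0489/1.043 − 1 = 0.5657%.
Portfolio Y real return: 1.149/1.087 − 1 = 5.7038%.
Difference: 0.5657 − 5.7038 = -5.1381 pp.

-5.138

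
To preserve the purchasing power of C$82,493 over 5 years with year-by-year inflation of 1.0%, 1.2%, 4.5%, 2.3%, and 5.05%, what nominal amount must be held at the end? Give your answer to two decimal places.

Cumulative price-level factor: 1.010 × 1.012 × 1.045 × 1.023 × 1.0505 ≈ 1.1478624979.
Multiplying C$82,493 by the price-level factor gives the future nominal sum.

C$94,690.62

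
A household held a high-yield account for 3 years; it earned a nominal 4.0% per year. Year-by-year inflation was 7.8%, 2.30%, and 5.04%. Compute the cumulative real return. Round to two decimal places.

Cumulative inflation factor: 1.078 × 1.0230 × 1.0504 ≈ 1.15837.
Nominal growth factor: 1.12486. Real growth factor = 1.12486 / 1.15837 ≈ 0.97107.
Total real return ≈ -2.8929%.

-2.89%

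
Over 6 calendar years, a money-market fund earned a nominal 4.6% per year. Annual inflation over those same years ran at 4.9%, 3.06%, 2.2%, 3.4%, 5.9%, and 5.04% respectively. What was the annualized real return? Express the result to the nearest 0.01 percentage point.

Cumulative inflation factor: 1.049 × 1.0306 × 1.022 × 1.034 × 1.059 × 1.0504 ≈ 1.27083.
Nominal growth factor: 1.30976. Real growth factor = 1.30976 / 1.27083 ≈ 1.03063.
Annualized: 1.03063^(1/6) − 1 ≈ 0.00504.

0.50%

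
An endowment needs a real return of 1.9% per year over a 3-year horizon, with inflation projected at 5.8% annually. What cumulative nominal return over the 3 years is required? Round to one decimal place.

25.3%

Required annual nominal rate: (1+1.9%)(1+5.8%) − 1 = 7.8102%.
Cumulative over 3 years: (1 + 0.078102)^3 − 1 ≈ 0.25308.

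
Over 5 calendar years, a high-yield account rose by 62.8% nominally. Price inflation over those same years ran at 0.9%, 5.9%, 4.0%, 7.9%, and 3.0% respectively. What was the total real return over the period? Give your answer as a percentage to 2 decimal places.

Cumulative inflation factor: 1.009 × 1.059 × 1.040 × 1.079 × 1.030 ≈ 1.23503.
Nominal growth factor: 1.62800. Real growth factor = 1.62800 / 1.23503 ≈ 1.31818.
Total real return ≈ 31.8182%.

31.82%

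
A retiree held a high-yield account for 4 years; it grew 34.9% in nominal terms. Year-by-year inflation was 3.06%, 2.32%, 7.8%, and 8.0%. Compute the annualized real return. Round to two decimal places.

2.38%

Cumulative inflation factor: 1.0306 × 1.0232 × 1.078 × 1.080 ≈ 1.22770.
Nominal growth factor: 1.34900. Real growth factor = 1.34900 / 1.22770 ≈ 1.09880.
Annualized: 1.09880^(1/4) − 1 ≈ 0.02383.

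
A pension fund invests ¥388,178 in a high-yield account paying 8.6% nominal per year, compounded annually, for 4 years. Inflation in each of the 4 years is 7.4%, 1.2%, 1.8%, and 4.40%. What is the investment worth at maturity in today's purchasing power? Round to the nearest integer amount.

¥467,431

Nominal value at maturity: ¥388,178 × (1 + 8.6%)^4 ≈ ¥539,946.
Price-level factor over 4 years: 1.074 × 1.012 × 1.018 × 1.0440 ≈ 1.1551358713.
The maturity value deflated by that factor is the answer in today's purchasing power.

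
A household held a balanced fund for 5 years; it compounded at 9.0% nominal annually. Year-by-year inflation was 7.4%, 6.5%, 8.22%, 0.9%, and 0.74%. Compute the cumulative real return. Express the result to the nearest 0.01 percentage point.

Cumulative inflation factor: 1.074 × 1.065 × 1.0822 × 1.009 × 1.0074 ≈ 1.25821.
Nominal growth factor: 1.53862. Real growth factor = 1.53862 / 1.25821 ≈ 1.22286.
Total real return ≈ 22.2863%.

22.29%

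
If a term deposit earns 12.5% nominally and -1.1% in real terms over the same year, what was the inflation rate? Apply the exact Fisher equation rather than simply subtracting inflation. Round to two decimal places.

13.75%

From (1+r_nom) = (1+r_real)(1+π), we get 1+π = (1 + 12.5%)/(1 − 1.1%) = 1.125/0.989 ≈ 1.13751.
So π ≈ 13.7513%.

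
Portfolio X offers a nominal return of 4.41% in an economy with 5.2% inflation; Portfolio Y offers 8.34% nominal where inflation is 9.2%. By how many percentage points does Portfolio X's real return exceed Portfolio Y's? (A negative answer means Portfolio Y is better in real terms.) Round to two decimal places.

0.04

Portfolio X real return: 1.0441/1.052 − 1 = -0.751%.
Portfolio Y real return: 1.0834/1.092 − 1 = -0.788%.
Difference: -0.751 − (-0.788) = 0.037 pp.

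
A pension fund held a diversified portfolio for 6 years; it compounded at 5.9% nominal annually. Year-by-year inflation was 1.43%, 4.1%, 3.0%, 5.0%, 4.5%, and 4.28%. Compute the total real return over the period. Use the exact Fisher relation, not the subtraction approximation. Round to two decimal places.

13.35%

Cumulative inflation factor: 1.0143 × 1.041 × 1.030 × 1.050 × 1.045 × 1.0428 ≈ 1.24440.
Nominal growth factor: 1.41051. Real growth factor = 1.41051 / 1.24440 ≈ 1.13348.
Total real return ≈ 13.3482%.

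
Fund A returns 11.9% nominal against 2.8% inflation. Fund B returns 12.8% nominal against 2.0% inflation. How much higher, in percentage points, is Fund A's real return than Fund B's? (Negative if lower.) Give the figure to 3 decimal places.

-1.736

Fund A real return: 1.119/1.028 − 1 = 8.8521%.
Fund B real return: 1.128/1.020 − 1 = 10.5882%.
Difference: 8.8521 − 10.5882 = -1.7361 pp.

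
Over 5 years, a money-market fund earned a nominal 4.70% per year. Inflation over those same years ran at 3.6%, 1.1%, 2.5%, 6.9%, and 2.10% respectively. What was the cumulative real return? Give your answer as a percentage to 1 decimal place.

Cumulative inflation factor: 1.036 × 1.011 × 1.025 × 1.069 × 1.0210 ≈ 1.17176.
Nominal growth factor: 1.25815. Real growth factor = 1.25815 / 1.17176 ≈ 1.07373.
Total real return ≈ 7.3730%.

7.4%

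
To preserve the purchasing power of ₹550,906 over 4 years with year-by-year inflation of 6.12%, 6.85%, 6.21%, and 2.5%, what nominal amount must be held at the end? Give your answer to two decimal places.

Cumulative price-level factor: 1.0612 × 1.0685 × 1.0621 × 1.025 ≈ 1.2344145783.
Multiplying ₹550,906 by the price-level factor gives the future nominal sum.

₹680,046.40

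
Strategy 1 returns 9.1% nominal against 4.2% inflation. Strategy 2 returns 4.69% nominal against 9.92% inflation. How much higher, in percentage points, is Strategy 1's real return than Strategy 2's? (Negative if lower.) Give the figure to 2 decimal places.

9.46

Strategy 1 real return: 1.091/1.042 − 1 = 4.702%.
Strategy 2 real return: 1.0469/1.0992 − 1 = -4.758%.
Difference: 4.702 − (-4.758) = 9.460 pp.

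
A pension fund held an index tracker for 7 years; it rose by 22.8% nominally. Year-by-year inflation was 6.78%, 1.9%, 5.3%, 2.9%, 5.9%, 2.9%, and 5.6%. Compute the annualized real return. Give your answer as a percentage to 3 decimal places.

-1.414%

Cumulative inflation factor: 1.0678 × 1.019 × 1.053 × 1.029 × 1.059 × 1.029 × 1.056 ≈ 1.35670.
Nominal growth factor: 1.22800. Real growth factor = 1.22800 / 1.35670 ≈ 0.90514.
Annualized: 0.90514^(1/7) − 1 ≈ -0.01414.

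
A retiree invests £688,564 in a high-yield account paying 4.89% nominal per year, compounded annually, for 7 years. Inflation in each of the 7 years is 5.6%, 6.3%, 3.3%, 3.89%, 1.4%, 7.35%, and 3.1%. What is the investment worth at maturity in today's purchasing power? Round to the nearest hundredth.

Nominal value at maturity: £688,564 × (1 + 4.89%)^7 ≈ £961,795.88.
Price-level factor over 7 years: 1.056 × 1.063 × 1.033 × 1.0389 × 1.014 × 1.0735 × 1.031 ≈ 1.3519789182.
Dividing the nominal maturity value by the price-level factor gives the value in today's money.

£711,398.58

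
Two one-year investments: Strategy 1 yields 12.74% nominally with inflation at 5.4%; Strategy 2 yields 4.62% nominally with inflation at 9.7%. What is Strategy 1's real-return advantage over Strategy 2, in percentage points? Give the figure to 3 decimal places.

Strategy 1 real return: 1.1274/1.054 − 1 = 6.9639%.
Strategy 2 real return: 1.0462/1.097 − 1 = -4.6308%.
Difference: 6.9639 − (-4.6308) = 11.5947 pp.

11.595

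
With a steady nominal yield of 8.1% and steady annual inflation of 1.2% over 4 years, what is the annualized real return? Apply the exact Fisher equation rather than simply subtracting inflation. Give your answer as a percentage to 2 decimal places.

With constant rates the annual real return is the same each year: (1+8.1%)/(1+1.2%) − 1 = 0.06818.

6.82%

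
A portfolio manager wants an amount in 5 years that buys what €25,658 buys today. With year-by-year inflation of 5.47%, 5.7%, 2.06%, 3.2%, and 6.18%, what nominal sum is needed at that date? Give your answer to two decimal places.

Cumulative price-level factor: 1.0547 × 1.057 × 1.0206 × 1.032 × 1.0618 ≈ 1.2467572880.
Multiplying €25,658 by the price-level factor gives the future nominal sum.

€31,989.30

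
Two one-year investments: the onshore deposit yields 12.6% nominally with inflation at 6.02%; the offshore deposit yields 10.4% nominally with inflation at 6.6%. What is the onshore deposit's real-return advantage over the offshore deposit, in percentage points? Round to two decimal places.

2.64

The onshore deposit real return: 1.126/1.0602 − 1 = 6.206%.
The offshore deposit real return: 1.104/1.066 − 1 = 3.565%.
Difference: 6.206 − 3.565 = 2.641 pp.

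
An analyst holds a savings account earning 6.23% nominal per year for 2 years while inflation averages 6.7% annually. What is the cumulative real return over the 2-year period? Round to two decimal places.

The annual real rate is (1+6.23%)/(1+6.7%) − 1 = -0.4405%.
Compounded over 2 years: (1 + -0.004405)^2 − 1 ≈ -0.00879.

-0.88%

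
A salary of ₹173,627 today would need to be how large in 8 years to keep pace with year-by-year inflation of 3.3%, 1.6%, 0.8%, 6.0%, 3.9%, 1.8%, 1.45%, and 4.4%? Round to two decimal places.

Cumulative price-level factor: 1.033 × 1.016 × 1.008 × 1.060 × 1.039 × 1.018 × 1.0145 × 1.044 ≈ 1.2562506586.
The nominal amount required is ₹173,627 scaled up by that factor.

₹218,119.03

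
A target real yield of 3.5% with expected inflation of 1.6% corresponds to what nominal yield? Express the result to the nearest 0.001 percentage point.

By the Fisher equation, 1 + r_nom = (1 + 3.5%)(1 + 1.6%) = 1.035 × 1.016 = 1.05156.
So r_nom = 5.156%.

5.156%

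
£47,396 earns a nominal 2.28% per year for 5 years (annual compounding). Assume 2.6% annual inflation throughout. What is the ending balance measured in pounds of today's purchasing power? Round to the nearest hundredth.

£46,661.48

Nominal value at maturity: £47,396 × (1 + 2.28%)^5 ≈ £53,051.21.
Price-level factor over 5 years: (1 + 2.6%)^5 ≈ 1.1369380568.
Dividing the nominal maturity value by the price-level factor gives the value in today's money.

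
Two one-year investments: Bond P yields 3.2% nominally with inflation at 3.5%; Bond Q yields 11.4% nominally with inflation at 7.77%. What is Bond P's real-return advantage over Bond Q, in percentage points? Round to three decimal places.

Bond P real return: 1.032/1.035 − 1 = -0.2899%.
Bond Q real return: 1.114/1.0777 − 1 = 3.3683%.
Difference: -0.2899 − 3.3683 = -3.6582 pp.

-3.658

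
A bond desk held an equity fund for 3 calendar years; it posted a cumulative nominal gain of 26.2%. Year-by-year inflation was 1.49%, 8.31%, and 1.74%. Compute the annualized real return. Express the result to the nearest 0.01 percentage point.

4.11%

Cumulative inflation factor: 1.0149 × 1.0831 × 1.0174 ≈ 1.11836.
Nominal growth factor: 1.26200. Real growth factor = 1.26200 / 1.11836 ≈ 1.12843.
Annualized: 1.12843^(1/3) − 1 ≈ 0.04110.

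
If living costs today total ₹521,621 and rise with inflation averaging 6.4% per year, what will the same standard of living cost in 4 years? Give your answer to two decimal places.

Cumulative price-level factor: (1+6.4%)^4 ≈ 1.2816413532.
Multiplying ₹521,621 by the price-level factor gives the future nominal sum.

₹668,531.04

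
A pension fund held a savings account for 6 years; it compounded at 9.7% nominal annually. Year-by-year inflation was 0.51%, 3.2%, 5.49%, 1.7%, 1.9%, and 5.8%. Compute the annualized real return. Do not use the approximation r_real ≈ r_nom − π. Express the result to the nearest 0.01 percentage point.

6.42%

Cumulative inflation factor: 1.0051 × 1.032 × 1.0549 × 1.017 × 1.019 × 1.058 ≈ 1.19972.
Nominal growth factor: 1.74277. Real growth factor = 1.74277 / 1.19972 ≈ 1.45264.
Annualized: 1.45264^(1/6) − 1 ≈ 0.06421.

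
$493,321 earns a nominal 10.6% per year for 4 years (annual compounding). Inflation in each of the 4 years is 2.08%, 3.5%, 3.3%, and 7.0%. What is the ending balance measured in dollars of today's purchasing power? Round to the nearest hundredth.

$632,098.85

Nominal value at maturity: $493,321 × (1 + 10.6%)^4 ≈ $738,159.33.
Price-level factor over 4 years: 1.0208 × 1.035 × 1.033 × 1.070 ≈ 1.1677909637.
Dividing the nominal maturity value by the price-level factor gives the value in today's money.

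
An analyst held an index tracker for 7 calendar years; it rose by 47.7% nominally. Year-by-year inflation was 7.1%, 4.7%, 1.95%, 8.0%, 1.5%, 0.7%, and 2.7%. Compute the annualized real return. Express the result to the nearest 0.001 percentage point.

1.885%

Cumulative inflation factor: 1.071 × 1.047 × 1.0195 × 1.080 × 1.015 × 1.007 × 1.027 ≈ 1.29602.
Nominal growth factor: 1.47700. Real growth factor = 1.47700 / 1.29602 ≈ 1.13964.
Annualized: 1.13964^(1/7) − 1 ≈ 0.01885.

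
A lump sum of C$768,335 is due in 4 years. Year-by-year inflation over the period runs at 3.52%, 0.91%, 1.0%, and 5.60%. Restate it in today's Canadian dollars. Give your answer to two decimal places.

C$689,615.25

Price-level factor over 4 years: 1.0352 × 1.0091 × 1.010 × 1.0560 ≈ 1.1141502485.
Purchasing power today: C$768,335 divided by that factor.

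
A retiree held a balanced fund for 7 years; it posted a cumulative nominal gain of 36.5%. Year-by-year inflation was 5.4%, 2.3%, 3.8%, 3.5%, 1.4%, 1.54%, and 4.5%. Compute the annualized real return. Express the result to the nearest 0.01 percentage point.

1.31%

Cumulative inflation factor: 1.054 × 1.023 × 1.038 × 1.035 × 1.014 × 1.0154 × 1.045 ≈ 1.24637.
Nominal growth factor: 1.36500. Real growth factor = 1.36500 / 1.24637 ≈ 1.09518.
Annualized: 1.09518^(1/7) − 1 ≈ 0.01307.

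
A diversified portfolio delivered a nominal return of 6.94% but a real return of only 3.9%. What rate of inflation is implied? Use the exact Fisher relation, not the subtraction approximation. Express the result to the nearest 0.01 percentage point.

2.93%

From (1+r_nom) = (1+r_real)(1+π), we get 1+π = (1 + 6.94%)/(1 + 3.9%) = 1.0694/1.039 ≈ 1.02926.
So π ≈ 2.9259%.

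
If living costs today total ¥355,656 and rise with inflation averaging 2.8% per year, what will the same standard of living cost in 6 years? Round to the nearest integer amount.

¥419,748

Cumulative price-level factor: (1+2.8%)^6 ≈ 1.1802083636.
Multiplying ¥355,656 by the price-level factor gives the future nominal sum.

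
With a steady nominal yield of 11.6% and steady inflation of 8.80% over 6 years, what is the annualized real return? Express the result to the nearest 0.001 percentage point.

With constant rates the annual real return is the same each year: (1+11.6%)/(1+8.80%) − 1 = 0.02574.

2.574%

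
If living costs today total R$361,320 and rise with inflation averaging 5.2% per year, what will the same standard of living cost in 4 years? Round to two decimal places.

R$442,542.48

Cumulative price-level factor: (1+5.2%)^4 ≈ 1.2247937436.
Multiplying R$361,320 by the price-level factor gives the future nominal sum.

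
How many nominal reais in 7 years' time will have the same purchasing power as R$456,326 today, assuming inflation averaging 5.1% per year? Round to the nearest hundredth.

Cumulative price-level factor: (1+5.1%)^7 ≈ 1.4165079366.
Multiplying R$456,326 by the price-level factor gives the future nominal sum.

R$646,389.40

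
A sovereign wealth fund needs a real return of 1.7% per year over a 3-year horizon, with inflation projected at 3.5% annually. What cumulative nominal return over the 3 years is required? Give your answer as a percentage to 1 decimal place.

Required annual nominal rate: (1+1.7%)(1+3.5%) − 1 = 5.2595%.
Cumulative over 3 years: (1 + 0.052595)^3 − 1 ≈ 0.16623.

16.6%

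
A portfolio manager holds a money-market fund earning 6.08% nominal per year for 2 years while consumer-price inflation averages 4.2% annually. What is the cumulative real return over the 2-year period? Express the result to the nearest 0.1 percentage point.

3.6%

The annual real rate is (1+6.08%)/(1+4.2%) − 1 = 1.8042%.
Compounded over 2 years: (1 + 0.018042)^2 − 1 ≈ 0.03641.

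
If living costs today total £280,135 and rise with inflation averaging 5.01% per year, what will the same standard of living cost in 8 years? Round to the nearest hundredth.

£414,202.43

Cumulative price-level factor: (1+5.01%)^8 ≈ 1.4785814994.
The nominal amount required is £280,135 scaled up by that factor.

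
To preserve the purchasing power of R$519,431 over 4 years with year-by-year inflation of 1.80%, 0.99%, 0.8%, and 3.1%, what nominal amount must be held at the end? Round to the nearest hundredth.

Cumulative price-level factor: 1.0180 × 1.0099 × 1.008 × 1.031 ≈ 1.0684282132.
Multiplying R$519,431 by the price-level factor gives the future nominal sum.

R$554,974.74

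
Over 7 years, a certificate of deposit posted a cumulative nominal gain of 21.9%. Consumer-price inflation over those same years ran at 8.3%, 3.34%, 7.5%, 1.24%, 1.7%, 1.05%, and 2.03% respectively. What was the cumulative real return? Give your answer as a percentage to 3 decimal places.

Cumulative inflation factor: 1.083 × 1.0334 × 1.075 × 1.0124 × 1.017 × 1.0105 × 1.0203 ≈ 1.27715.
Nominal growth factor: 1.21900. Real growth factor = 1.21900 / 1.27715 ≈ 0.95447.
Total real return ≈ -4.5533%.

-4.553%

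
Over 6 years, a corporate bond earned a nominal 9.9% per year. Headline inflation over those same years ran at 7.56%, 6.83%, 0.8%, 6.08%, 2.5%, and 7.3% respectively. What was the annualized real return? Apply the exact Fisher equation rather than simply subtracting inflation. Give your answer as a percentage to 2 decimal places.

4.52%

Cumulative inflation factor: 1.0756 × 1.0683 × 1.008 × 1.0608 × 1.025 × 1.073 ≈ 1.35133.
Nominal growth factor: 1.76192. Real growth factor = 1.76192 / 1.35133 ≈ 1.30384.
Annualized: 1.30384^(1/6) − 1 ≈ 0.04521.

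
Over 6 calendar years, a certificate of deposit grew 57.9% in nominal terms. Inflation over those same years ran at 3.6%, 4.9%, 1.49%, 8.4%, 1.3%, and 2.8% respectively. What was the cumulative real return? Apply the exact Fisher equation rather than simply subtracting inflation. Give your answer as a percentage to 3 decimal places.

26.821%

Cumulative inflation factor: 1.036 × 1.049 × 1.0149 × 1.084 × 1.013 × 1.028 ≈ 1.24506.
Nominal growth factor: 1.57900. Real growth factor = 1.57900 / 1.24506 ≈ 1.26821.
Total real return ≈ 26.8212%.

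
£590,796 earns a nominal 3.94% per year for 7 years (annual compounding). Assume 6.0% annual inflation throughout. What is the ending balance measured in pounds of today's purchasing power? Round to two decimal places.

£514,962.35

Nominal value at maturity: £590,796 × (1 + 3.94%)^7 ≈ £774,312.97.
Price-level factor over 7 years: (1 + 6.0%)^7 ≈ 1.5036302590.
Dividing the nominal maturity value by the price-level factor gives the value in today's money.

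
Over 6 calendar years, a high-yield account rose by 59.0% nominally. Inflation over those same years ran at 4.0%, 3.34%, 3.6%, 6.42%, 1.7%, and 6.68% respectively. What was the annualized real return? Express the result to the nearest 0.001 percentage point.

3.606%

Cumulative inflation factor: 1.040 × 1.0334 × 1.036 × 1.0642 × 1.017 × 1.0668 ≈ 1.28555.
Nominal growth factor: 1.59000. Real growth factor = 1.59000 / 1.28555 ≈ 1.23683.
Annualized: 1.23683^(1/6) − 1 ≈ 0.03606.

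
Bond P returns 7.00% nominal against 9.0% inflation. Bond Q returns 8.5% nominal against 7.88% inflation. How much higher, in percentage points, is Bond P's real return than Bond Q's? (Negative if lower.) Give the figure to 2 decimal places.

-2.41

Bond P real return: 1.0700/1.090 − 1 = -1.835%.
Bond Q real return: 1.085/1.0788 − 1 = 0.575%.
Difference: -1.835 − 0.575 = -2.410 pp.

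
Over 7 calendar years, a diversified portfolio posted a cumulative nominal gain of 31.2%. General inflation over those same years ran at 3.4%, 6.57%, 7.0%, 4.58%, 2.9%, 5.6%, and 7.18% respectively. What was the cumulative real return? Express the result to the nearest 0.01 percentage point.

-8.64%

Cumulative inflation factor: 1.034 × 1.0657 × 1.070 × 1.0458 × 1.029 × 1.056 × 1.0718 ≈ 1.43609.
Nominal growth factor: 1.31200. Real growth factor = 1.31200 / 1.43609 ≈ 0.91359.
Total real return ≈ -8.6407%.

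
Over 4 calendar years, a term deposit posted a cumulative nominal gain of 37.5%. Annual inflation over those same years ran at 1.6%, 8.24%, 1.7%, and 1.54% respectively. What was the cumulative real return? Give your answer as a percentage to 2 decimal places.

21.08%

Cumulative inflation factor: 1.016 × 1.0824 × 1.017 × 1.0154 ≈ 1.13564.
Nominal growth factor: 1.37500. Real growth factor = 1.37500 / 1.13564 ≈ 1.21077.
Total real return ≈ 21.0774%.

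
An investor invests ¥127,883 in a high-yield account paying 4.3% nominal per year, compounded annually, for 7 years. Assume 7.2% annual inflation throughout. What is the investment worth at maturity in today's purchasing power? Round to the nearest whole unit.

Nominal value at maturity: ¥127,883 × (1 + 4.3%)^7 ≈ ¥171,713.
Price-level factor over 7 years: (1 + 7.2%)^7 ≈ 1.6269098835.
Dividing the nominal maturity value by the price-level factor gives the value in today's money.

¥105,545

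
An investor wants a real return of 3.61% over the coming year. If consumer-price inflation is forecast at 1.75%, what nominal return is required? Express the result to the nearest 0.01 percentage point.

5.42%

By the Fisher equation, 1 + r_nom = (1 + 3.61%)(1 + 1.75%) = 1.0361 × 1.0175 = 1.05423175.
So r_nom = 5.423175%.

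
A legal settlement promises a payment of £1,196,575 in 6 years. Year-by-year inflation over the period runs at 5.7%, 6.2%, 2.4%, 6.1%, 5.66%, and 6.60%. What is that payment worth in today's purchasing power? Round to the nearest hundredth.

£871,078.45

Price-level factor over 6 years: 1.057 × 1.062 × 1.024 × 1.061 × 1.0566 × 1.0660 ≈ 1.3736707654.
Purchasing power today: £1,196,575 divided by that factor.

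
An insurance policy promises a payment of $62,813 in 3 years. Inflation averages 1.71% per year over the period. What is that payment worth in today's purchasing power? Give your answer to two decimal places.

Price-level factor over 3 years: (1 + 1.71%)^3 ≈ 1.0521822302.
Purchasing power today: $62,813 divided by that factor.

$59,697.83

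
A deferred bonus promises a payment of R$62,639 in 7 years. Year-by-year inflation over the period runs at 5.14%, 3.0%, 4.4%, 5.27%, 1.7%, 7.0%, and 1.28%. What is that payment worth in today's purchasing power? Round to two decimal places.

R$47,753.60

Price-level factor over 7 years: 1.0514 × 1.030 × 1.044 × 1.0527 × 1.017 × 1.070 × 1.0128 ≈ 1.3117127570.
Purchasing power today: R$62,639 divided by that factor.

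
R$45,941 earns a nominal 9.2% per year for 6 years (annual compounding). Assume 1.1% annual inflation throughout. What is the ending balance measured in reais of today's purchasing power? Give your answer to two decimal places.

R$72,950.68

Nominal value at maturity: R$45,941 × (1 + 9.2%)^6 ≈ R$77,899.79.
Price-level factor over 6 years: (1 + 1.1%)^6 ≈ 1.0678418406.
The maturity value deflated by that factor is the answer in today's purchasing power.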